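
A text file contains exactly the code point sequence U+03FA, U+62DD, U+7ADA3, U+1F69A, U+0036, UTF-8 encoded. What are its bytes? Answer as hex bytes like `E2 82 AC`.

CF BA E6 8B 9D F1 BA B6 A3 F0 9F 9A 9A 36

U+03FA: 2-byte form → CF BA.
U+62DD: 3-byte form → E6 8B 9D.
U+7ADA3: 4-byte form → F1 BA B6 A3.
U+1F69A: 4-byte form → F0 9F 9A 9A.
U+0036: 1-byte form → 36.
Concatenated (14 bytes): CF BA E6 8B 9D F1 BA B6 A3 F0 9F 9A 9A 36.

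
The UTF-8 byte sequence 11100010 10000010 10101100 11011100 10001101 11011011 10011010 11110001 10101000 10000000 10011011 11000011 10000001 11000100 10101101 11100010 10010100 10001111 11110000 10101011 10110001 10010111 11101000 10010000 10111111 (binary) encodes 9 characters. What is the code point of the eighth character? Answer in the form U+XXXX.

U+2BC57

Offset 0: leading byte 0xE2 = 11100010 → 3-byte char #1 = E2 82 AC.
Offset 3: leading byte 0xDC = 11011100 → 2-byte char #2 = DC 8D.
Offset 5: leading byte 0xDB = 11011011 → 2-byte char #3 = DB 9A.
Offset 7: leading byte 0xF1 = 11110001 → 4-byte char #4 = F1 A8 80 9B.
Offset 11: leading byte 0xC3 = 11000011 → 2-byte char #5 = C3 81.
Offset 13: leading byte 0xC4 = 11000100 → 2-byte char #6 = C4 AD.
Offset 15: leading byte 0xE2 = 11100010 → 3-byte char #7 = E2 94 8F.
Offset 18: leading byte 0xF0 = 11110000 → 4-byte char #8 = F0 AB B1 97.
Leading byte 0xF0 = 11110000 matches 11110xxx → 4-byte sequence.
Byte 1: 0xF0 = 11110000, payload 000 (3 bits).
Byte 2: 0xAB = 10101011 (10xxxxxx ✓), payload 101011.
Byte 3: 0xB1 = 10110001 (10xxxxxx ✓), payload 110001.
Byte 4: 0x97 = 10010111 (10xxxxxx ✓), payload 010111.
Concatenate: 000101011110001010111 = 0x2BC57 (21 bits → U+2BC57).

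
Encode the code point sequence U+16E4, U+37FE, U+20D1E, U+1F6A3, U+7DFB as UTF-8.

U+16E4: 3-byte form → E1 9B A4.
U+37FE: 3-byte form → E3 9F BE.
U+20D1E: 4-byte form → F0 A0 B4 9E.
U+1F6A3: 4-byte form → F0 9F 9A A3.
U+7DFB: 3-byte form → E7 B7 BB.
Concatenated (17 bytes): E1 9B A4 E3 9F BE F0 A0 B4 9E F0 9F 9A A3 E7 B7 BB.

E1 9B A4 E3 9F BE F0 A0 B4 9E F0 9F 9A A3 E7 B7 BB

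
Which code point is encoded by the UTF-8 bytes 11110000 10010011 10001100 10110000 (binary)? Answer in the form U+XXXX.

Leading byte 0xF0 = 11110000 matches 11110xxx → 4-byte sequence.
Byte 1: 0xF0 = 11110000, payload 000 (3 bits).
Byte 2: 0x93 = 10010011 (10xxxxxx ✓), payload 010011.
Byte 3: 0x8C = 10001100 (10xxxxxx ✓), payload 001100.
Byte 4: 0xB0 = 10110000 (10xxxxxx ✓), payload 110000.
Concatenate: 000010011001100110000 = 0x13330 (21 bits → U+13330).

U+13330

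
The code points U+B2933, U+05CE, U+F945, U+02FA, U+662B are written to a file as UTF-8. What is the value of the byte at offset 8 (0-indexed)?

U+B2933 → 4-byte form F2 B2 A4 B3 at offsets 0–3.
U+05CE → 2-byte form D7 8E at offsets 4–5.
U+F945 → 3-byte form EF A5 85 at offsets 6–8.
Offset 8 falls in char 3's range; it's byte 3 of EF A5 85 = 0x85.

0x85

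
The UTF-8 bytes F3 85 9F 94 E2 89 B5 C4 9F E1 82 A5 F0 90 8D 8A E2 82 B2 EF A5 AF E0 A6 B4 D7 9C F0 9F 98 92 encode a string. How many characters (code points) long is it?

Byte at offset 0: 0xF3 = 11110011 → 4-byte char (#1). Advance 4.
Byte at offset 4: 0xE2 = 11100010 → 3-byte char (#2). Advance 3.
Byte at offset 7: 0xC4 = 11000100 → 2-byte char (#3). Advance 2.
Byte at offset 9: 0xE1 = 11100001 → 3-byte char (#4). Advance 3.
Byte at offset 12: 0xF0 = 11110000 → 4-byte char (#5). Advance 4.
Byte at offset 16: 0xE2 = 11100010 → 3-byte char (#6). Advance 3.
Byte at offset 19: 0xEF = 11101111 → 3-byte char (#7). Advance 3.
Byte at offset 22: 0xE0 = 11100000 → 3-byte char (#8). Advance 3.
Byte at offset 25: 0xD7 = 11010111 → 2-byte char (#9). Advance 2.
Byte at offset 27: 0xF0 = 11110000 → 4-byte char (#10). Advance 4.
Reached end at offset 31 after 10 code points.

10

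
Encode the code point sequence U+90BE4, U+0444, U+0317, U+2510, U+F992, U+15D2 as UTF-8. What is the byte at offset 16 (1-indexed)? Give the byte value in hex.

0x97

1-indexed offset 16 is 0-indexed offset 15.
U+90BE4 → 4-byte form F2 90 AF A4 at offsets 0–3.
U+0444 → 2-byte form D1 84 at offsets 4–5.
U+0317 → 2-byte form CC 97 at offsets 6–7.
U+2510 → 3-byte form E2 94 90 at offsets 8–10.
U+F992 → 3-byte form EF A6 92 at offsets 11–13.
U+15D2 → 3-byte form E1 97 92 at offsets 14–16.
Offset 15 falls in char 6's range; it's byte 2 of E1 97 92 = 0x97.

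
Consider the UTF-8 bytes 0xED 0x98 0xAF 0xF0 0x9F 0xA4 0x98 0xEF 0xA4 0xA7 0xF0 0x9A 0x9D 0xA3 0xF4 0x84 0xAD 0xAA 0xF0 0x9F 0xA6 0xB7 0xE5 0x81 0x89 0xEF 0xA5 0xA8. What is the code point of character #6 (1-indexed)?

U+1F9B7

Offset 0: leading byte 0xED = 11101101 → 3-byte char #1 = ED 98 AF.
Offset 3: leading byte 0xF0 = 11110000 → 4-byte char #2 = F0 9F A4 98.
Offset 7: leading byte 0xEF = 11101111 → 3-byte char #3 = EF A4 A7.
Offset 10: leading byte 0xF0 = 11110000 → 4-byte char #4 = F0 9A 9D A3.
Offset 14: leading byte 0xF4 = 11110100 → 4-byte char #5 = F4 84 AD AA.
Offset 18: leading byte 0xF0 = 11110000 → 4-byte char #6 = F0 9F A6 B7.
Leading byte 0xF0 = 11110000 matches 11110xxx → 4-byte sequence.
Byte 1: 0xF0 = 11110000, payload 000 (3 bits).
Byte 2: 0x9F = 10011111 (10xxxxxx ✓), payload 011111.
Byte 3: 0xA6 = 10100110 (10xxxxxx ✓), payload 100110.
Byte 4: 0xB7 = 10110111 (10xxxxxx ✓), payload 110111.
Concatenate: 000011111100110110111 = 0x1F9B7 (21 bits → U+1F9B7).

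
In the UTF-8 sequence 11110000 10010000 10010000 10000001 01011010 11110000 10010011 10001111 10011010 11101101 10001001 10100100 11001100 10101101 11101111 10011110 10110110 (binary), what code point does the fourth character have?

Offset 0: leading byte 0xF0 = 11110000 → 4-byte char #1 = F0 90 90 81.
Offset 4: leading byte 0x5A = 01011010 → 1-byte char #2 = 5A.
Offset 5: leading byte 0xF0 = 11110000 → 4-byte char #3 = F0 93 8F 9A.
Offset 9: leading byte 0xED = 11101101 → 3-byte char #4 = ED 89 A4.
Leading byte 0xED = 11101101 matches 1110xxxx → 3-byte sequence.
Byte 1: 0xED = 11101101, payload 1101 (4 bits).
Byte 2: 0x89 = 10001001 (10xxxxxx ✓), payload 001001.
Byte 3: 0xA4 = 10100100 (10xxxxxx ✓), payload 100100.
Concatenate: 1101001001100100 = 0xD264 (16 bits → U+D264).

U+D264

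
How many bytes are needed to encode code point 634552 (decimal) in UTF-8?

U+9AEB8 = 0x9AEB8. UTF-8 uses 1 byte below 0x80, 2 below 0x800, 3 below 0x10000, 4 up to 0x10FFFF. 0x9AEB8 is in U+10000–U+10FFFF → 4 bytes.

4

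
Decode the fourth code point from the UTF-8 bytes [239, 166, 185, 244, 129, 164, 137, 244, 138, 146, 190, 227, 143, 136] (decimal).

U+33C8

Offset 0: leading byte 0xEF = 11101111 → 3-byte char #1 = EF A6 B9.
Offset 3: leading byte 0xF4 = 11110100 → 4-byte char #2 = F4 81 A4 89.
Offset 7: leading byte 0xF4 = 11110100 → 4-byte char #3 = F4 8A 92 BE.
Offset 11: leading byte 0xE3 = 11100011 → 3-byte char #4 = E3 8F 88.
Leading byte 0xE3 = 11100011 matches 1110xxxx → 3-byte sequence.
Byte 1: 0xE3 = 11100011, payload 0011 (4 bits).
Byte 2: 0x8F = 10001111 (10xxxxxx ✓), payload 001111.
Byte 3: 0x88 = 10001000 (10xxxxxx ✓), payload 001000.
Concatenate: 0011001111001000 = 0x33C8 (16 bits → U+33C8).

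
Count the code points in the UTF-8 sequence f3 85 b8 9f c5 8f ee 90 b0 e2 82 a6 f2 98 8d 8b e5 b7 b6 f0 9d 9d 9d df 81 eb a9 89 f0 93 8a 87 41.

11

Byte at offset 0: 0xF3 = 11110011 → 4-byte char (#1). Advance 4.
Byte at offset 4: 0xC5 = 11000101 → 2-byte char (#2). Advance 2.
Byte at offset 6: 0xEE = 11101110 → 3-byte char (#3). Advance 3.
Byte at offset 9: 0xE2 = 11100010 → 3-byte char (#4). Advance 3.
Byte at offset 12: 0xF2 = 11110010 → 4-byte char (#5). Advance 4.
Byte at offset 16: 0xE5 = 11100101 → 3-byte char (#6). Advance 3.
Byte at offset 19: 0xF0 = 11110000 → 4-byte char (#7). Advance 4.
Byte at offset 23: 0xDF = 11011111 → 2-byte char (#8). Advance 2.
Byte at offset 25: 0xEB = 11101011 → 3-byte char (#9). Advance 3.
Byte at offset 28: 0xF0 = 11110000 → 4-byte char (#10). Advance 4.
Byte at offset 32: 0x41 = 01000001 → 1-byte char (#11). Advance 1.
Reached end at offset 33 after 11 code points.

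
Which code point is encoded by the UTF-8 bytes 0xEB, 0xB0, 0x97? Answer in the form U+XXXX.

U+BC17

Leading byte 0xEB = 11101011 matches 1110xxxx → 3-byte sequence.
Byte 1: 0xEB = 11101011, payload 1011 (4 bits).
Byte 2: 0xB0 = 10110000 (10xxxxxx ✓), payload 110000.
Byte 3: 0x97 = 10010111 (10xxxxxx ✓), payload 010111.
Concatenate: 1011110000010111 = 0xBC17 (16 bits → U+BC17).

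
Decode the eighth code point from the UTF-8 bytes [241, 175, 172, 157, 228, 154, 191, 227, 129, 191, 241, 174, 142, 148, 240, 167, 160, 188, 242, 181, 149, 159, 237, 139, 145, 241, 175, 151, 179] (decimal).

Offset 0: leading byte 0xF1 = 11110001 → 4-byte char #1 = F1 AF AC 9D.
Offset 4: leading byte 0xE4 = 11100100 → 3-byte char #2 = E4 9A BF.
Offset 7: leading byte 0xE3 = 11100011 → 3-byte char #3 = E3 81 BF.
Offset 10: leading byte 0xF1 = 11110001 → 4-byte char #4 = F1 AE 8E 94.
Offset 14: leading byte 0xF0 = 11110000 → 4-byte char #5 = F0 A7 A0 BC.
Offset 18: leading byte 0xF2 = 11110010 → 4-byte char #6 = F2 B5 95 9F.
Offset 22: leading byte 0xED = 11101101 → 3-byte char #7 = ED 8B 91.
Offset 25: leading byte 0xF1 = 11110001 → 4-byte char #8 = F1 AF 97 B3.
Leading byte 0xF1 = 11110001 matches 11110xxx → 4-byte sequence.
Byte 1: 0xF1 = 11110001, payload 001 (3 bits).
Byte 2: 0xAF = 10101111 (10xxxxxx ✓), payload 101111.
Byte 3: 0x97 = 10010111 (10xxxxxx ✓), payload 010111.
Byte 4: 0xB3 = 10110011 (10xxxxxx ✓), payload 110011.
Concatenate: 001101111010111110011 = 0x6F5F3 (21 bits → U+6F5F3).

U+6F5F3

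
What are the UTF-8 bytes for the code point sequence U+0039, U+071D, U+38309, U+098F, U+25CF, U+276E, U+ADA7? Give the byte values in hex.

39 DC 9D F0 B8 8C 89 E0 A6 8F E2 97 8F E2 9D AE EA B6 A7

U+0039: 1-byte form → 39.
U+071D: 2-byte form → DC 9D.
U+38309: 4-byte form → F0 B8 8C 89.
U+098F: 3-byte form → E0 A6 8F.
U+25CF: 3-byte form → E2 97 8F.
U+276E: 3-byte form → E2 9D AE.
U+ADA7: 3-byte form → EA B6 A7.
Concatenated (19 bytes): 39 DC 9D F0 B8 8C 89 E0 A6 8F E2 97 8F E2 9D AE EA B6 A7.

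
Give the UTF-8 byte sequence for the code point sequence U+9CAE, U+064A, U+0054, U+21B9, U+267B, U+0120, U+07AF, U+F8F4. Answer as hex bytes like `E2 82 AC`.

U+9CAE: 3-byte form → E9 B2 AE.
U+064A: 2-byte form → D9 8A.
U+0054: 1-byte form → 54.
U+21B9: 3-byte form → E2 86 B9.
U+267B: 3-byte form → E2 99 BB.
U+0120: 2-byte form → C4 A0.
U+07AF: 2-byte form → DE AF.
U+F8F4: 3-byte form → EF A3 B4.
Concatenated (19 bytes): E9 B2 AE D9 8A 54 E2 86 B9 E2 99 BB C4 A0 DE AF EF A3 B4.

E9 B2 AE D9 8A 54 E2 86 B9 E2 99 BB C4 A0 DE AF EF A3 B4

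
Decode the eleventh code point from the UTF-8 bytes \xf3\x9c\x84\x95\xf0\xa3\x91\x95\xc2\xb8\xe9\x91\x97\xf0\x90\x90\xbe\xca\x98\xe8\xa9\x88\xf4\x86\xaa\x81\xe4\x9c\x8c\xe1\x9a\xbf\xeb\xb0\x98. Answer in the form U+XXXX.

Offset 0: leading byte 0xF3 = 11110011 → 4-byte char #1 = F3 9C 84 95.
Offset 4: leading byte 0xF0 = 11110000 → 4-byte char #2 = F0 A3 91 95.
Offset 8: leading byte 0xC2 = 11000010 → 2-byte char #3 = C2 B8.
Offset 10: leading byte 0xE9 = 11101001 → 3-byte char #4 = E9 91 97.
Offset 13: leading byte 0xF0 = 11110000 → 4-byte char #5 = F0 90 90 BE.
Offset 17: leading byte 0xCA = 11001010 → 2-byte char #6 = CA 98.
Offset 19: leading byte 0xE8 = 11101000 → 3-byte char #7 = E8 A9 88.
Offset 22: leading byte 0xF4 = 11110100 → 4-byte char #8 = F4 86 AA 81.
Offset 26: leading byte 0xE4 = 11100100 → 3-byte char #9 = E4 9C 8C.
Offset 29: leading byte 0xE1 = 11100001 → 3-byte char #10 = E1 9A BF.
Offset 32: leading byte 0xEB = 11101011 → 3-byte char #11 = EB B0 98.
Leading byte 0xEB = 11101011 matches 1110xxxx → 3-byte sequence.
Byte 1: 0xEB = 11101011, payload 1011 (4 bits).
Byte 2: 0xB0 = 10110000 (10xxxxxx ✓), payload 110000.
Byte 3: 0x98 = 10011000 (10xxxxxx ✓), payload 011000.
Concatenate: 1011110000011000 = 0xBC18 (16 bits → U+BC18).

U+BC18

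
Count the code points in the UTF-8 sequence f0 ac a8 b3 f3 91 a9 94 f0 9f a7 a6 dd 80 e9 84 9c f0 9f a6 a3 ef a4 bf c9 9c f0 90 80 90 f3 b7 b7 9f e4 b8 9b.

Byte at offset 0: 0xF0 = 11110000 → 4-byte char (#1). Advance 4.
Byte at offset 4: 0xF3 = 11110011 → 4-byte char (#2). Advance 4.
Byte at offset 8: 0xF0 = 11110000 → 4-byte char (#3). Advance 4.
Byte at offset 12: 0xDD = 11011101 → 2-byte char (#4). Advance 2.
Byte at offset 14: 0xE9 = 11101001 → 3-byte char (#5). Advance 3.
Byte at offset 17: 0xF0 = 11110000 → 4-byte char (#6). Advance 4.
Byte at offset 21: 0xEF = 11101111 → 3-byte char (#7). Advance 3.
Byte at offset 24: 0xC9 = 11001001 → 2-byte char (#8). Advance 2.
Byte at offset 26: 0xF0 = 11110000 → 4-byte char (#9). Advance 4.
Byte at offset 30: 0xF3 = 11110011 → 4-byte char (#10). Advance 4.
Byte at offset 34: 0xE4 = 11100100 → 3-byte char (#11). Advance 3.
Reached end at offset 37 after 11 code points.

11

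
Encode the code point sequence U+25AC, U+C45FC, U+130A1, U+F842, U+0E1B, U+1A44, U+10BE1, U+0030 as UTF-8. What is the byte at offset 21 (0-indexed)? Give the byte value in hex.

0x90

U+25AC → 3-byte form E2 96 AC at offsets 0–2.
U+C45FC → 4-byte form F3 84 97 BC at offsets 3–6.
U+130A1 → 4-byte form F0 93 82 A1 at offsets 7–10.
U+F842 → 3-byte form EF A1 82 at offsets 11–13.
U+0E1B → 3-byte form E0 B8 9B at offsets 14–16.
U+1A44 → 3-byte form E1 A9 84 at offsets 17–19.
U+10BE1 → 4-byte form F0 90 AF A1 at offsets 20–23.
Offset 21 falls in char 7's range; it's byte 2 of F0 90 AF A1 = 0x90.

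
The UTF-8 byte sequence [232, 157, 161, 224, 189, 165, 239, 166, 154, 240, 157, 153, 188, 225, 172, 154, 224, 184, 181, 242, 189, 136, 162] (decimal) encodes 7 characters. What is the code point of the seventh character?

U+BD222

Offset 0: leading byte 0xE8 = 11101000 → 3-byte char #1 = E8 9D A1.
Offset 3: leading byte 0xE0 = 11100000 → 3-byte char #2 = E0 BD A5.
Offset 6: leading byte 0xEF = 11101111 → 3-byte char #3 = EF A6 9A.
Offset 9: leading byte 0xF0 = 11110000 → 4-byte char #4 = F0 9D 99 BC.
Offset 13: leading byte 0xE1 = 11100001 → 3-byte char #5 = E1 AC 9A.
Offset 16: leading byte 0xE0 = 11100000 → 3-byte char #6 = E0 B8 B5.
Offset 19: leading byte 0xF2 = 11110010 → 4-byte char #7 = F2 BD 88 A2.
Leading byte 0xF2 = 11110010 matches 11110xxx → 4-byte sequence.
Byte 1: 0xF2 = 11110010, payload 010 (3 bits).
Byte 2: 0xBD = 10111101 (10xxxxxx ✓), payload 111101.
Byte 3: 0x88 = 10001000 (10xxxxxx ✓), payload 001000.
Byte 4: 0xA2 = 10100010 (10xxxxxx ✓), payload 100010.
Concatenate: 010111101001000100010 = 0xBD222 (21 bits → U+BD222).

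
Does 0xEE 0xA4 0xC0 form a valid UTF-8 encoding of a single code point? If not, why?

Leading byte 0xEE = 11101110 → 3-byte form.
Byte 3 is 0xC0 = 11000000, which is not 10xxxxxx — expected a continuation byte.

invalid (non-continuation byte where continuation expected)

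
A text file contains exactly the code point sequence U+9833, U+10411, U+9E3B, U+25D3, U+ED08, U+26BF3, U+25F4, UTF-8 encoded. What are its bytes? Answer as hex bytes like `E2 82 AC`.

E9 A0 B3 F0 90 90 91 E9 B8 BB E2 97 93 EE B4 88 F0 A6 AF B3 E2 97 B4

U+9833: 3-byte form → E9 A0 B3.
U+10411: 4-byte form → F0 90 90 91.
U+9E3B: 3-byte form → E9 B8 BB.
U+25D3: 3-byte form → E2 97 93.
U+ED08: 3-byte form → EE B4 88.
U+26BF3: 4-byte form → F0 A6 AF B3.
U+25F4: 3-byte form → E2 97 B4.
Concatenated (23 bytes): E9 A0 B3 F0 90 90 91 E9 B8 BB E2 97 93 EE B4 88 F0 A6 AF B3 E2 97 B4.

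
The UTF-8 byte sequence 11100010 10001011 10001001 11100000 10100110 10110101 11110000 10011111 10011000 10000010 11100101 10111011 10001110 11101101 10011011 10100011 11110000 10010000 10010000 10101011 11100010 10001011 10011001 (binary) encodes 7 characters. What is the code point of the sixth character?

U+1042B

Offset 0: leading byte 0xE2 = 11100010 → 3-byte char #1 = E2 8B 89.
Offset 3: leading byte 0xE0 = 11100000 → 3-byte char #2 = E0 A6 B5.
Offset 6: leading byte 0xF0 = 11110000 → 4-byte char #3 = F0 9F 98 82.
Offset 10: leading byte 0xE5 = 11100101 → 3-byte char #4 = E5 BB 8E.
Offset 13: leading byte 0xED = 11101101 → 3-byte char #5 = ED 9B A3.
Offset 16: leading byte 0xF0 = 11110000 → 4-byte char #6 = F0 90 90 AB.
Leading byte 0xF0 = 11110000 matches 11110xxx → 4-byte sequence.
Byte 1: 0xF0 = 11110000, payload 000 (3 bits).
Byte 2: 0x90 = 10010000 (10xxxxxx ✓), payload 010000.
Byte 3: 0x90 = 10010000 (10xxxxxx ✓), payload 010000.
Byte 4: 0xAB = 10101011 (10xxxxxx ✓), payload 101011.
Concatenate: 000010000010000101011 = 0x1042B (21 bits → U+1042B).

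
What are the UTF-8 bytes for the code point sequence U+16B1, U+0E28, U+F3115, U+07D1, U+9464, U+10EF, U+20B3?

U+16B1: 3-byte form → E1 9A B1.
U+0E28: 3-byte form → E0 B8 A8.
U+F3115: 4-byte form → F3 B3 84 95.
U+07D1: 2-byte form → DF 91.
U+9464: 3-byte form → E9 91 A4.
U+10EF: 3-byte form → E1 83 AF.
U+20B3: 3-byte form → E2 82 B3.
Concatenated (21 bytes): E1 9A B1 E0 B8 A8 F3 B3 84 95 DF 91 E9 91 A4 E1 83 AF E2 82 B3.

E1 9A B1 E0 B8 A8 F3 B3 84 95 DF 91 E9 91 A4 E1 83 AF E2 82 B3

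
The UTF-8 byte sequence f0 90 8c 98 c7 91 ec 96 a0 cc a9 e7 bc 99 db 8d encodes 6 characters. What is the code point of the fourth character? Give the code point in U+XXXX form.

U+0329

Offset 0: leading byte 0xF0 = 11110000 → 4-byte char #1 = F0 90 8C 98.
Offset 4: leading byte 0xC7 = 11000111 → 2-byte char #2 = C7 91.
Offset 6: leading byte 0xEC = 11101100 → 3-byte char #3 = EC 96 A0.
Offset 9: leading byte 0xCC = 11001100 → 2-byte char #4 = CC A9.
Leading byte 0xCC = 11001100 matches 110xxxxx → 2-byte sequence.
Byte 1: 0xCC = 11001100, payload 01100 (5 bits).
Byte 2: 0xA9 = 10101001 (10xxxxxx ✓), payload 101001.
Concatenate: 01100101001 = 0x329 (11 bits → U+0329).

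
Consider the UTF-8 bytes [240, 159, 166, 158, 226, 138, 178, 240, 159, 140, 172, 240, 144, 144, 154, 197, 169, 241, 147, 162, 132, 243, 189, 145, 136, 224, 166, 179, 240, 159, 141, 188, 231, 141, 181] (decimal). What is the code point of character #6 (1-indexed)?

Offset 0: leading byte 0xF0 = 11110000 → 4-byte char #1 = F0 9F A6 9E.
Offset 4: leading byte 0xE2 = 11100010 → 3-byte char #2 = E2 8A B2.
Offset 7: leading byte 0xF0 = 11110000 → 4-byte char #3 = F0 9F 8C AC.
Offset 11: leading byte 0xF0 = 11110000 → 4-byte char #4 = F0 90 90 9A.
Offset 15: leading byte 0xC5 = 11000101 → 2-byte char #5 = C5 A9.
Offset 17: leading byte 0xF1 = 11110001 → 4-byte char #6 = F1 93 A2 84.
Leading byte 0xF1 = 11110001 matches 11110xxx → 4-byte sequence.
Byte 1: 0xF1 = 11110001, payload 001 (3 bits).
Byte 2: 0x93 = 10010011 (10xxxxxx ✓), payload 010011.
Byte 3: 0xA2 = 10100010 (10xxxxxx ✓), payload 100010.
Byte 4: 0x84 = 10000100 (10xxxxxx ✓), payload 000100.
Concatenate: 001010011100010000100 = 0x53884 (21 bits → U+53884).

U+53884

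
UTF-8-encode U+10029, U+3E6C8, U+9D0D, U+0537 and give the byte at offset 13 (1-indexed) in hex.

0xB7

1-indexed offset 13 is 0-indexed offset 12.
U+10029 → 4-byte form F0 90 80 A9 at offsets 0–3.
U+3E6C8 → 4-byte form F0 BE 9B 88 at offsets 4–7.
U+9D0D → 3-byte form E9 B4 8D at offsets 8–10.
U+0537 → 2-byte form D4 B7 at offsets 11–12.
Offset 12 falls in char 4's range; it's byte 2 of D4 B7 = 0xB7.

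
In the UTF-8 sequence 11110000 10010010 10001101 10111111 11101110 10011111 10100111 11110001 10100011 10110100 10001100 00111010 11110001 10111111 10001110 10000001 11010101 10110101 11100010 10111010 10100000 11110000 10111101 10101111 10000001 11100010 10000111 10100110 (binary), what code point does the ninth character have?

U+21E6

Offset 0: leading byte 0xF0 = 11110000 → 4-byte char #1 = F0 92 8D BF.
Offset 4: leading byte 0xEE = 11101110 → 3-byte char #2 = EE 9F A7.
Offset 7: leading byte 0xF1 = 11110001 → 4-byte char #3 = F1 A3 B4 8C.
Offset 11: leading byte 0x3A = 00111010 → 1-byte char #4 = 3A.
Offset 12: leading byte 0xF1 = 11110001 → 4-byte char #5 = F1 BF 8E 81.
Offset 16: leading byte 0xD5 = 11010101 → 2-byte char #6 = D5 B5.
Offset 18: leading byte 0xE2 = 11100010 → 3-byte char #7 = E2 BA A0.
Offset 21: leading byte 0xF0 = 11110000 → 4-byte char #8 = F0 BD AF 81.
Offset 25: leading byte 0xE2 = 11100010 → 3-byte char #9 = E2 87 A6.
Leading byte 0xE2 = 11100010 matches 1110xxxx → 3-byte sequence.
Byte 1: 0xE2 = 11100010, payload 0010 (4 bits).
Byte 2: 0x87 = 10000111 (10xxxxxx ✓), payload 000111.
Byte 3: 0xA6 = 10100110 (10xxxxxx ✓), payload 100110.
Concatenate: 0010000111100110 = 0x21E6 (16 bits → U+21E6).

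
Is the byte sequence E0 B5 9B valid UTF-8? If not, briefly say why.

Leading byte 0xE0 = 11100000 → 3-byte form.
Continuation bytes 0xB5=10110101, 0x9B=10011011 all match 10xxxxxx.
Decoded value 0xD5B is ≥ 0x800 (shortest form) and not a surrogate.

valid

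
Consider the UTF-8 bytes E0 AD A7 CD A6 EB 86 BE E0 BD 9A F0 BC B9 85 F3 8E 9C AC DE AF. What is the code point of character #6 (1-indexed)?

U+CE72C

Offset 0: leading byte 0xE0 = 11100000 → 3-byte char #1 = E0 AD A7.
Offset 3: leading byte 0xCD = 11001101 → 2-byte char #2 = CD A6.
Offset 5: leading byte 0xEB = 11101011 → 3-byte char #3 = EB 86 BE.
Offset 8: leading byte 0xE0 = 11100000 → 3-byte char #4 = E0 BD 9A.
Offset 11: leading byte 0xF0 = 11110000 → 4-byte char #5 = F0 BC B9 85.
Offset 15: leading byte 0xF3 = 11110011 → 4-byte char #6 = F3 8E 9C AC.
Leading byte 0xF3 = 11110011 matches 11110xxx → 4-byte sequence.
Byte 1: 0xF3 = 11110011, payload 011 (3 bits).
Byte 2: 0x8E = 10001110 (10xxxxxx ✓), payload 001110.
Byte 3: 0x9C = 10011100 (10xxxxxx ✓), payload 011100.
Byte 4: 0xAC = 10101100 (10xxxxxx ✓), payload 101100.
Concatenate: 011001110011100101100 = 0xCE72C (21 bits → U+CE72C).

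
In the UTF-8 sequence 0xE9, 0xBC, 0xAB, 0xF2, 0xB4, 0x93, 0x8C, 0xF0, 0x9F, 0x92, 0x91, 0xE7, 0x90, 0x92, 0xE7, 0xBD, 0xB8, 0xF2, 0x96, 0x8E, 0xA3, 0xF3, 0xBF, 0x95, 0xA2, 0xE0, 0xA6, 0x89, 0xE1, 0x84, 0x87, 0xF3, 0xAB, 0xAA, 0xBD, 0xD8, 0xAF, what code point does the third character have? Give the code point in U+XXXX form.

U+1F491

Offset 0: leading byte 0xE9 = 11101001 → 3-byte char #1 = E9 BC AB.
Offset 3: leading byte 0xF2 = 11110010 → 4-byte char #2 = F2 B4 93 8C.
Offset 7: leading byte 0xF0 = 11110000 → 4-byte char #3 = F0 9F 92 91.
Leading byte 0xF0 = 11110000 matches 11110xxx → 4-byte sequence.
Byte 1: 0xF0 = 11110000, payload 000 (3 bits).
Byte 2: 0x9F = 10011111 (10xxxxxx ✓), payload 011111.
Byte 3: 0x92 = 10010010 (10xxxxxx ✓), payload 010010.
Byte 4: 0x91 = 10010001 (10xxxxxx ✓), payload 010001.
Concatenate: 000011111010010010001 = 0x1F491 (21 bits → U+1F491).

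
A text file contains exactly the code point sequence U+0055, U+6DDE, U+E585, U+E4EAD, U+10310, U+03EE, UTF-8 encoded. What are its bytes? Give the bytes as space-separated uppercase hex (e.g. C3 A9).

U+0055: 1-byte form → 55.
U+6DDE: 3-byte form → E6 B7 9E.
U+E585: 3-byte form → EE 96 85.
U+E4EAD: 4-byte form → F3 A4 BA AD.
U+10310: 4-byte form → F0 90 8C 90.
U+03EE: 2-byte form → CF AE.
Concatenated (17 bytes): 55 E6 B7 9E EE 96 85 F3 A4 BA AD F0 90 8C 90 CF AE.

55 E6 B7 9E EE 96 85 F3 A4 BA AD F0 90 8C 90 CF AE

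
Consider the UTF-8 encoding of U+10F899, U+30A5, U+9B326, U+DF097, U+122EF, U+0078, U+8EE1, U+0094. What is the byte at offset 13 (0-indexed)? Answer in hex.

0x82

U+10F899 → 4-byte form F4 8F A2 99 at offsets 0–3.
U+30A5 → 3-byte form E3 82 A5 at offsets 4–6.
U+9B326 → 4-byte form F2 9B 8C A6 at offsets 7–10.
U+DF097 → 4-byte form F3 9F 82 97 at offsets 11–14.
Offset 13 falls in char 4's range; it's byte 3 of F3 9F 82 97 = 0x82.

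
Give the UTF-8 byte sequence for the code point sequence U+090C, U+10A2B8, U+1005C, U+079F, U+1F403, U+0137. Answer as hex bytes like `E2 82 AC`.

U+090C: 3-byte form → E0 A4 8C.
U+10A2B8: 4-byte form → F4 8A 8A B8.
U+1005C: 4-byte form → F0 90 81 9C.
U+079F: 2-byte form → DE 9F.
U+1F403: 4-byte form → F0 9F 90 83.
U+0137: 2-byte form → C4 B7.
Concatenated (19 bytes): E0 A4 8C F4 8A 8A B8 F0 90 81 9C DE 9F F0 9F 90 83 C4 B7.

E0 A4 8C F4 8A 8A B8 F0 90 81 9C DE 9F F0 9F 90 83 C4 B7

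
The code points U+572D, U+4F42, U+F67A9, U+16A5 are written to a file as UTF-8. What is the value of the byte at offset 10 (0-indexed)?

0xE1

U+572D → 3-byte form E5 9C AD at offsets 0–2.
U+4F42 → 3-byte form E4 BD 82 at offsets 3–5.
U+F67A9 → 4-byte form F3 B6 9E A9 at offsets 6–9.
U+16A5 → 3-byte form E1 9A A5 at offsets 10–12.
Offset 10 falls in char 4's range; it's byte 1 of E1 9A A5 = 0xE1.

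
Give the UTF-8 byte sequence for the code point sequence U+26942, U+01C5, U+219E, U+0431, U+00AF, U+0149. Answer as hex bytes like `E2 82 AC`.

F0 A6 A5 82 C7 85 E2 86 9E D0 B1 C2 AF C5 89

U+26942: 4-byte form → F0 A6 A5 82.
U+01C5: 2-byte form → C7 85.
U+219E: 3-byte form → E2 86 9E.
U+0431: 2-byte form → D0 B1.
U+00AF: 2-byte form → C2 AF.
U+0149: 2-byte form → C5 89.
Concatenated (15 bytes): F0 A6 A5 82 C7 85 E2 86 9E D0 B1 C2 AF C5 89.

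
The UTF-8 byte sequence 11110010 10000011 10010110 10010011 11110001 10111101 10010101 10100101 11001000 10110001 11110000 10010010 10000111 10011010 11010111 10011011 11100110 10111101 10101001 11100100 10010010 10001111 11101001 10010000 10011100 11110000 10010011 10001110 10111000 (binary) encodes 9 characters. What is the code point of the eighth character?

U+941C

Offset 0: leading byte 0xF2 = 11110010 → 4-byte char #1 = F2 83 96 93.
Offset 4: leading byte 0xF1 = 11110001 → 4-byte char #2 = F1 BD 95 A5.
Offset 8: leading byte 0xC8 = 11001000 → 2-byte char #3 = C8 B1.
Offset 10: leading byte 0xF0 = 11110000 → 4-byte char #4 = F0 92 87 9A.
Offset 14: leading byte 0xD7 = 11010111 → 2-byte char #5 = D7 9B.
Offset 16: leading byte 0xE6 = 11100110 → 3-byte char #6 = E6 BD A9.
Offset 19: leading byte 0xE4 = 11100100 → 3-byte char #7 = E4 92 8F.
Offset 22: leading byte 0xE9 = 11101001 → 3-byte char #8 = E9 90 9C.
Leading byte 0xE9 = 11101001 matches 1110xxxx → 3-byte sequence.
Byte 1: 0xE9 = 11101001, payload 1001 (4 bits).
Byte 2: 0x90 = 10010000 (10xxxxxx ✓), payload 010000.
Byte 3: 0x9C = 10011100 (10xxxxxx ✓), payload 011100.
Concatenate: 1001010000011100 = 0x941C (16 bits → U+941C).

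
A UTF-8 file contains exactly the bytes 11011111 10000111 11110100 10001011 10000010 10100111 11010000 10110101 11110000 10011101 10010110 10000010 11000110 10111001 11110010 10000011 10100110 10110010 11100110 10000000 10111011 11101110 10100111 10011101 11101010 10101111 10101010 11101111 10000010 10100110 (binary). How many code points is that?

10

Byte at offset 0: 0xDF = 11011111 → 2-byte char (#1). Advance 2.
Byte at offset 2: 0xF4 = 11110100 → 4-byte char (#2). Advance 4.
Byte at offset 6: 0xD0 = 11010000 → 2-byte char (#3). Advance 2.
Byte at offset 8: 0xF0 = 11110000 → 4-byte char (#4). Advance 4.
Byte at offset 12: 0xC6 = 11000110 → 2-byte char (#5). Advance 2.
Byte at offset 14: 0xF2 = 11110010 → 4-byte char (#6). Advance 4.
Byte at offset 18: 0xE6 = 11100110 → 3-byte char (#7). Advance 3.
Byte at offset 21: 0xEE = 11101110 → 3-byte char (#8). Advance 3.
Byte at offset 24: 0xEA = 11101010 → 3-byte char (#9). Advance 3.
Byte at offset 27: 0xEF = 11101111 → 3-byte char (#10). Advance 3.
Reached end at offset 30 after 10 code points.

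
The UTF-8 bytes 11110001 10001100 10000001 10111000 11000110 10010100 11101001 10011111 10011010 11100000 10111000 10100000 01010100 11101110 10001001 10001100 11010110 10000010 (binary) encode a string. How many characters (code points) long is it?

Byte at offset 0: 0xF1 = 11110001 → 4-byte char (#1). Advance 4.
Byte at offset 4: 0xC6 = 11000110 → 2-byte char (#2). Advance 2.
Byte at offset 6: 0xE9 = 11101001 → 3-byte char (#3). Advance 3.
Byte at offset 9: 0xE0 = 11100000 → 3-byte char (#4). Advance 3.
Byte at offset 12: 0x54 = 01010100 → 1-byte char (#5). Advance 1.
Byte at offset 13: 0xEE = 11101110 → 3-byte char (#6). Advance 3.
Byte at offset 16: 0xD6 = 11010110 → 2-byte char (#7). Advance 2.
Reached end at offset 18 after 7 code points.

7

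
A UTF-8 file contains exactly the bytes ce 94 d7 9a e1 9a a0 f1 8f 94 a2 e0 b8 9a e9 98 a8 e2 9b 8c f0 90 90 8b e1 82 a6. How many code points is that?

Byte at offset 0: 0xCE = 11001110 → 2-byte char (#1). Advance 2.
Byte at offset 2: 0xD7 = 11010111 → 2-byte char (#2). Advance 2.
Byte at offset 4: 0xE1 = 11100001 → 3-byte char (#3). Advance 3.
Byte at offset 7: 0xF1 = 11110001 → 4-byte char (#4). Advance 4.
Byte at offset 11: 0xE0 = 11100000 → 3-byte char (#5). Advance 3.
Byte at offset 14: 0xE9 = 11101001 → 3-byte char (#6). Advance 3.
Byte at offset 17: 0xE2 = 11100010 → 3-byte char (#7). Advance 3.
Byte at offset 20: 0xF0 = 11110000 → 4-byte char (#8). Advance 4.
Byte at offset 24: 0xE1 = 11100001 → 3-byte char (#9). Advance 3.
Reached end at offset 27 after 9 code points.

9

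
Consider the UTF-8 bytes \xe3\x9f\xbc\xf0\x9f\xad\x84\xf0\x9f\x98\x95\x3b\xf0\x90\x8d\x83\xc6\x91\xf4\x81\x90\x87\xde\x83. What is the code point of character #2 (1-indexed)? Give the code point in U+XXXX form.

Offset 0: leading byte 0xE3 = 11100011 → 3-byte char #1 = E3 9F BC.
Offset 3: leading byte 0xF0 = 11110000 → 4-byte char #2 = F0 9F AD 84.
Leading byte 0xF0 = 11110000 matches 11110xxx → 4-byte sequence.
Byte 1: 0xF0 = 11110000, payload 000 (3 bits).
Byte 2: 0x9F = 10011111 (10xxxxxx ✓), payload 011111.
Byte 3: 0xAD = 10101101 (10xxxxxx ✓), payload 101101.
Byte 4: 0x84 = 10000100 (10xxxxxx ✓), payload 000100.
Concatenate: 000011111101101000100 = 0x1FB44 (21 bits → U+1FB44).

U+1FB44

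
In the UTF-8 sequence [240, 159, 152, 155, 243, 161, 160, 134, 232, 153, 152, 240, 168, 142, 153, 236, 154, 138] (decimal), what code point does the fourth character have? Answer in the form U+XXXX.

U+28399

Offset 0: leading byte 0xF0 = 11110000 → 4-byte char #1 = F0 9F 98 9B.
Offset 4: leading byte 0xF3 = 11110011 → 4-byte char #2 = F3 A1 A0 86.
Offset 8: leading byte 0xE8 = 11101000 → 3-byte char #3 = E8 99 98.
Offset 11: leading byte 0xF0 = 11110000 → 4-byte char #4 = F0 A8 8E 99.
Leading byte 0xF0 = 11110000 matches 11110xxx → 4-byte sequence.
Byte 1: 0xF0 = 11110000, payload 000 (3 bits).
Byte 2: 0xA8 = 10101000 (10xxxxxx ✓), payload 101000.
Byte 3: 0x8E = 10001110 (10xxxxxx ✓), payload 001110.
Byte 4: 0x99 = 10011001 (10xxxxxx ✓), payload 011001.
Concatenate: 000101000001110011001 = 0x28399 (21 bits → U+28399).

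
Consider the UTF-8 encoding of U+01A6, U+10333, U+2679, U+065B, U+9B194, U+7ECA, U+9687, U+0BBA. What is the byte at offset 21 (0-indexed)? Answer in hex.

0xE0

U+01A6 → 2-byte form C6 A6 at offsets 0–1.
U+10333 → 4-byte form F0 90 8C B3 at offsets 2–5.
U+2679 → 3-byte form E2 99 B9 at offsets 6–8.
U+065B → 2-byte form D9 9B at offsets 9–10.
U+9B194 → 4-byte form F2 9B 86 94 at offsets 11–14.
U+7ECA → 3-byte form E7 BB 8A at offsets 15–17.
U+9687 → 3-byte form E9 9A 87 at offsets 18–20.
U+0BBA → 3-byte form E0 AE BA at offsets 21–23.
Offset 21 falls in char 8's range; it's byte 1 of E0 AE BA = 0xE0.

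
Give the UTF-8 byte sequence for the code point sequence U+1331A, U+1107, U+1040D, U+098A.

U+1331A: 4-byte form → F0 93 8C 9A.
U+1107: 3-byte form → E1 84 87.
U+1040D: 4-byte form → F0 90 90 8D.
U+098A: 3-byte form → E0 A6 8A.
Concatenated (14 bytes): F0 93 8C 9A E1 84 87 F0 90 90 8D E0 A6 8A.

F0 93 8C 9A E1 84 87 F0 90 90 8D E0 A6 8A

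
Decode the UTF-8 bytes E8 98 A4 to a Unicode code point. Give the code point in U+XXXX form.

U+8624

Leading byte 0xE8 = 11101000 matches 1110xxxx → 3-byte sequence.
Byte 1: 0xE8 = 11101000, payload 1000 (4 bits).
Byte 2: 0x98 = 10011000 (10xxxxxx ✓), payload 011000.
Byte 3: 0xA4 = 10100100 (10xxxxxx ✓), payload 100100.
Concatenate: 1000011000100100 = 0x8624 (16 bits → U+8624).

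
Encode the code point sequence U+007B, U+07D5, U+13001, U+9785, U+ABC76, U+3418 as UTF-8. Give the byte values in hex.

7B DF 95 F0 93 80 81 E9 9E 85 F2 AB B1 B6 E3 90 98

U+007B: 1-byte form → 7B.
U+07D5: 2-byte form → DF 95.
U+13001: 4-byte form → F0 93 80 81.
U+9785: 3-byte form → E9 9E 85.
U+ABC76: 4-byte form → F2 AB B1 B6.
U+3418: 3-byte form → E3 90 98.
Concatenated (17 bytes): 7B DF 95 F0 93 80 81 E9 9E 85 F2 AB B1 B6 E3 90 98.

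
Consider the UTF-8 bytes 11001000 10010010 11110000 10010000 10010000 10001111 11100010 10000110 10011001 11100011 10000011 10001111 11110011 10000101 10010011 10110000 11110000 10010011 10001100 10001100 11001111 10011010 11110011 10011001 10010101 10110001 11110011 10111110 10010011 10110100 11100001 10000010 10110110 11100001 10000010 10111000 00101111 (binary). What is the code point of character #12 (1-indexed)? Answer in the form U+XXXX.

U+002F

Offset 0: leading byte 0xC8 = 11001000 → 2-byte char #1 = C8 92.
Offset 2: leading byte 0xF0 = 11110000 → 4-byte char #2 = F0 90 90 8F.
Offset 6: leading byte 0xE2 = 11100010 → 3-byte char #3 = E2 86 99.
Offset 9: leading byte 0xE3 = 11100011 → 3-byte char #4 = E3 83 8F.
Offset 12: leading byte 0xF3 = 11110011 → 4-byte char #5 = F3 85 93 B0.
Offset 16: leading byte 0xF0 = 11110000 → 4-byte char #6 = F0 93 8C 8C.
Offset 20: leading byte 0xCF = 11001111 → 2-byte char #7 = CF 9A.
Offset 22: leading byte 0xF3 = 11110011 → 4-byte char #8 = F3 99 95 B1.
Offset 26: leading byte 0xF3 = 11110011 → 4-byte char #9 = F3 BE 93 B4.
Offset 30: leading byte 0xE1 = 11100001 → 3-byte char #10 = E1 82 B6.
Offset 33: leading byte 0xE1 = 11100001 → 3-byte char #11 = E1 82 B8.
Offset 36: leading byte 0x2F = 00101111 → 1-byte char #12 = 2F.
Leading byte 0x2F = 00101111 matches 0xxxxxxx → 1-byte sequence.
Byte 1: 0x2F = 00101111, payload 0101111 (7 bits).
Concatenate: 0101111 = 0x2F (7 bits → U+002F).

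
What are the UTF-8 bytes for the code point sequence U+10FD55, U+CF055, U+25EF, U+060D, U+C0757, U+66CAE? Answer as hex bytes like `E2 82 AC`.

F4 8F B5 95 F3 8F 81 95 E2 97 AF D8 8D F3 80 9D 97 F1 A6 B2 AE

U+10FD55: 4-byte form → F4 8F B5 95.
U+CF055: 4-byte form → F3 8F 81 95.
U+25EF: 3-byte form → E2 97 AF.
U+060D: 2-byte form → D8 8D.
U+C0757: 4-byte form → F3 80 9D 97.
U+66CAE: 4-byte form → F1 A6 B2 AE.
Concatenated (21 bytes): F4 8F B5 95 F3 8F 81 95 E2 97 AF D8 8D F3 80 9D 97 F1 A6 B2 AE.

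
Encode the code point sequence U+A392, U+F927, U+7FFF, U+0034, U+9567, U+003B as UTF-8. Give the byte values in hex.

U+A392: 3-byte form → EA 8E 92.
U+F927: 3-byte form → EF A4 A7.
U+7FFF: 3-byte form → E7 BF BF.
U+0034: 1-byte form → 34.
U+9567: 3-byte form → E9 95 A7.
U+003B: 1-byte form → 3B.
Concatenated (14 bytes): EA 8E 92 EF A4 A7 E7 BF BF 34 E9 95 A7 3B.

EA 8E 92 EF A4 A7 E7 BF BF 34 E9 95 A7 3B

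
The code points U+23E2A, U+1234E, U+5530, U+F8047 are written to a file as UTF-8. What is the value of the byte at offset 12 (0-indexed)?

0xB8

U+23E2A → 4-byte form F0 A3 B8 AA at offsets 0–3.
U+1234E → 4-byte form F0 92 8D 8E at offsets 4–7.
U+5530 → 3-byte form E5 94 B0 at offsets 8–10.
U+F8047 → 4-byte form F3 B8 81 87 at offsets 11–14.
Offset 12 falls in char 4's range; it's byte 2 of F3 B8 81 87 = 0xB8.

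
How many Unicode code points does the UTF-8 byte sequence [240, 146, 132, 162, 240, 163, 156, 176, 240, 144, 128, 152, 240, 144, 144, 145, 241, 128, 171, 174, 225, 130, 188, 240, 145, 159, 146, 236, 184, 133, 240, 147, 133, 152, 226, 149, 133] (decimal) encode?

Byte at offset 0: 0xF0 = 11110000 → 4-byte char (#1). Advance 4.
Byte at offset 4: 0xF0 = 11110000 → 4-byte char (#2). Advance 4.
Byte at offset 8: 0xF0 = 11110000 → 4-byte char (#3). Advance 4.
Byte at offset 12: 0xF0 = 11110000 → 4-byte char (#4). Advance 4.
Byte at offset 16: 0xF1 = 11110001 → 4-byte char (#5). Advance 4.
Byte at offset 20: 0xE1 = 11100001 → 3-byte char (#6). Advance 3.
Byte at offset 23: 0xF0 = 11110000 → 4-byte char (#7). Advance 4.
Byte at offset 27: 0xEC = 11101100 → 3-byte char (#8). Advance 3.
Byte at offset 30: 0xF0 = 11110000 → 4-byte char (#9). Advance 4.
Byte at offset 34: 0xE2 = 11100010 → 3-byte char (#10). Advance 3.
Reached end at offset 37 after 10 code points.

10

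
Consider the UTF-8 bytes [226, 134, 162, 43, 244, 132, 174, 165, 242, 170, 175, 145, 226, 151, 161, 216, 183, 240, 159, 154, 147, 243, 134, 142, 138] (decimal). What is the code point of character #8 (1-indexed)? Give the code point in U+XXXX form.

Offset 0: leading byte 0xE2 = 11100010 → 3-byte char #1 = E2 86 A2.
Offset 3: leading byte 0x2B = 00101011 → 1-byte char #2 = 2B.
Offset 4: leading byte 0xF4 = 11110100 → 4-byte char #3 = F4 84 AE A5.
Offset 8: leading byte 0xF2 = 11110010 → 4-byte char #4 = F2 AA AF 91.
Offset 12: leading byte 0xE2 = 11100010 → 3-byte char #5 = E2 97 A1.
Offset 15: leading byte 0xD8 = 11011000 → 2-byte char #6 = D8 B7.
Offset 17: leading byte 0xF0 = 11110000 → 4-byte char #7 = F0 9F 9A 93.
Offset 21: leading byte 0xF3 = 11110011 → 4-byte char #8 = F3 86 8E 8A.
Leading byte 0xF3 = 11110011 matches 11110xxx → 4-byte sequence.
Byte 1: 0xF3 = 11110011, payload 011 (3 bits).
Byte 2: 0x86 = 10000110 (10xxxxxx ✓), payload 000110.
Byte 3: 0x8E = 10001110 (10xxxxxx ✓), payload 001110.
Byte 4: 0x8A = 10001010 (10xxxxxx ✓), payload 001010.
Concatenate: 011000110001110001010 = 0xC638A (21 bits → U+C638A).

U+C638A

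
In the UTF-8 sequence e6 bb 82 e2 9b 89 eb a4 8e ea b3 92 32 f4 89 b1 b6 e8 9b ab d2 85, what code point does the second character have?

Offset 0: leading byte 0xE6 = 11100110 → 3-byte char #1 = E6 BB 82.
Offset 3: leading byte 0xE2 = 11100010 → 3-byte char #2 = E2 9B 89.
Leading byte 0xE2 = 11100010 matches 1110xxxx → 3-byte sequence.
Byte 1: 0xE2 = 11100010, payload 0010 (4 bits).
Byte 2: 0x9B = 10011011 (10xxxxxx ✓), payload 011011.
Byte 3: 0x89 = 10001001 (10xxxxxx ✓), payload 001001.
Concatenate: 0010011011001001 = 0x26C9 (16 bits → U+26C9).

U+26C9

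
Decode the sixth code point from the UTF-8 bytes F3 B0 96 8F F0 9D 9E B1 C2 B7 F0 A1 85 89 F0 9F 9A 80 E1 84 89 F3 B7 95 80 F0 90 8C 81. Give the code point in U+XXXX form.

U+1109

Offset 0: leading byte 0xF3 = 11110011 → 4-byte char #1 = F3 B0 96 8F.
Offset 4: leading byte 0xF0 = 11110000 → 4-byte char #2 = F0 9D 9E B1.
Offset 8: leading byte 0xC2 = 11000010 → 2-byte char #3 = C2 B7.
Offset 10: leading byte 0xF0 = 11110000 → 4-byte char #4 = F0 A1 85 89.
Offset 14: leading byte 0xF0 = 11110000 → 4-byte char #5 = F0 9F 9A 80.
Offset 18: leading byte 0xE1 = 11100001 → 3-byte char #6 = E1 84 89.
Leading byte 0xE1 = 11100001 matches 1110xxxx → 3-byte sequence.
Byte 1: 0xE1 = 11100001, payload 0001 (4 bits).
Byte 2: 0x84 = 10000100 (10xxxxxx ✓), payload 000100.
Byte 3: 0x89 = 10001001 (10xxxxxx ✓), payload 001001.
Concatenate: 0001000100001001 = 0x1109 (16 bits → U+1109).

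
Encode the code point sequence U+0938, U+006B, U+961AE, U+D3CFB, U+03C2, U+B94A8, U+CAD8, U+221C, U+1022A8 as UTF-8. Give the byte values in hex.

E0 A4 B8 6B F2 96 86 AE F3 93 B3 BB CF 82 F2 B9 92 A8 EC AB 98 E2 88 9C F4 82 8A A8

U+0938: 3-byte form → E0 A4 B8.
U+006B: 1-byte form → 6B.
U+961AE: 4-byte form → F2 96 86 AE.
U+D3CFB: 4-byte form → F3 93 B3 BB.
U+03C2: 2-byte form → CF 82.
U+B94A8: 4-byte form → F2 B9 92 A8.
U+CAD8: 3-byte form → EC AB 98.
U+221C: 3-byte form → E2 88 9C.
U+1022A8: 4-byte form → F4 82 8A A8.
Concatenated (28 bytes): E0 A4 B8 6B F2 96 86 AE F3 93 B3 BB CF 82 F2 B9 92 A8 EC AB 98 E2 88 9C F4 82 8A A8.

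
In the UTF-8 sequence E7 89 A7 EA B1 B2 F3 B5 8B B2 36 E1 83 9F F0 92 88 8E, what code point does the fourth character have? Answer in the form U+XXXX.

Offset 0: leading byte 0xE7 = 11100111 → 3-byte char #1 = E7 89 A7.
Offset 3: leading byte 0xEA = 11101010 → 3-byte char #2 = EA B1 B2.
Offset 6: leading byte 0xF3 = 11110011 → 4-byte char #3 = F3 B5 8B B2.
Offset 10: leading byte 0x36 = 00110110 → 1-byte char #4 = 36.
Leading byte 0x36 = 00110110 matches 0xxxxxxx → 1-byte sequence.
Byte 1: 0x36 = 00110110, payload 0110110 (7 bits).
Concatenate: 0110110 = 0x36 (7 bits → U+0036).

U+0036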